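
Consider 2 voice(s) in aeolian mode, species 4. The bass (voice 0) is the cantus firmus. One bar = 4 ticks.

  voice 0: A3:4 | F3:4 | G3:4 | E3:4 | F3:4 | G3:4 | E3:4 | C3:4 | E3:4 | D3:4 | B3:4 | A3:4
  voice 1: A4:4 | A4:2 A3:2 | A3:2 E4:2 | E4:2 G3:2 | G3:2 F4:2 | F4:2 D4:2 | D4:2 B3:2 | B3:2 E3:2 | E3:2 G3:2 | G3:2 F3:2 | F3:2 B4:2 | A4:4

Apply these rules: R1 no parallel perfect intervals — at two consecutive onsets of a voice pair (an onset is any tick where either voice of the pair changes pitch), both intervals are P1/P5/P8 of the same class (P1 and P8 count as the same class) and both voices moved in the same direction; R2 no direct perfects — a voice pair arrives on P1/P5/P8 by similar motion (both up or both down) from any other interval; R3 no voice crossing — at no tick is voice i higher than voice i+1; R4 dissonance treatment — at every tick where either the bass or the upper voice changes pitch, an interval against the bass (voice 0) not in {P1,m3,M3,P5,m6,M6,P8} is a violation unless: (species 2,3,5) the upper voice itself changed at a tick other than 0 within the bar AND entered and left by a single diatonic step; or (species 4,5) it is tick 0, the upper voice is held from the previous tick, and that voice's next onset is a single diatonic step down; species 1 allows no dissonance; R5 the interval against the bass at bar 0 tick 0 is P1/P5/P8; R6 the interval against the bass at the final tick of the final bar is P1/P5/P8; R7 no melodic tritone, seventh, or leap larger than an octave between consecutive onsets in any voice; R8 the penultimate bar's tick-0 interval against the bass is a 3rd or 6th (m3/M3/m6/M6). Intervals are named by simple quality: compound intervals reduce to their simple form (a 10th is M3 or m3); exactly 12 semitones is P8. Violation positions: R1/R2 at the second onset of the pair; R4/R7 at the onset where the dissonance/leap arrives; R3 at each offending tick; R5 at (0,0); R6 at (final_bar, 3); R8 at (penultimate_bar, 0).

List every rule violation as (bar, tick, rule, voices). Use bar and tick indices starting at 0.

(2, 0, R4, (0, 1))
(4, 0, R4, (0, 1))
(4, 2, R7, (1,))
(5, 0, R4, (0, 1))
(6, 0, R4, (0, 1))
(7, 0, R4, (0, 1))
(10, 0, R3, (0, 1))
(10, 0, R4, (0, 1))
(10, 0, R8, (0, 1))
(10, 1, R3, (0, 1))
(10, 2, R7, (1,))
(11, 0, R1, (0, 1))

bar 0: v0=A3 v1=A4 downbeat P8
bar 1: v0=F3 v1=A4 downbeat M3
bar 2: v0=G3 v1=A3 downbeat M2
bar 3: v0=E3 v1=E4 downbeat P8
bar 4: v0=F3 v1=G3 downbeat M2
bar 5: v0=G3 v1=F4 downbeat m7
bar 6: v0=E3 v1=D4 downbeat m7
bar 7: v0=C3 v1=B3 downbeat M7
bar 8: v0=E3 v1=E3 downbeat P1
bar 9: v0=D3 v1=G3 downbeat P4
bar 10: v0=B3 v1=F3 downbeat TT
bar 11: v0=A3 v1=A4 downbeat P8
  -> R4 @ bar 2 tick 0 v(0, 1): G3/A3 M2 untreated
  -> R4 @ bar 4 tick 0 v(0, 1): F3/G3 M2 untreated
  -> R7 @ bar 4 tick 2 v(1,): G3->F4 leap 10st
  -> R4 @ bar 5 tick 0 v(0, 1): G3/F4 m7 untreated
  -> R4 @ bar 6 tick 0 v(0, 1): E3/D4 m7 untreated
  -> R4 @ bar 7 tick 0 v(0, 1): C3/B3 M7 untreated
  -> R3 @ bar 10 tick 0 v(0, 1): B3 above F3
  -> R4 @ bar 10 tick 0 v(0, 1): B3/F3 TT untreated
  -> R8 @ bar 10 tick 0 v(0, 1): penult TT not 3rd/6th
  -> R3 @ bar 10 tick 1 v(0, 1): B3 above F3
  -> R7 @ bar 10 tick 2 v(1,): F3->B4 leap 18st
  -> R1 @ bar 11 tick 0 v(0, 1): B3/B4 P8 -> A3/A4 P8 similar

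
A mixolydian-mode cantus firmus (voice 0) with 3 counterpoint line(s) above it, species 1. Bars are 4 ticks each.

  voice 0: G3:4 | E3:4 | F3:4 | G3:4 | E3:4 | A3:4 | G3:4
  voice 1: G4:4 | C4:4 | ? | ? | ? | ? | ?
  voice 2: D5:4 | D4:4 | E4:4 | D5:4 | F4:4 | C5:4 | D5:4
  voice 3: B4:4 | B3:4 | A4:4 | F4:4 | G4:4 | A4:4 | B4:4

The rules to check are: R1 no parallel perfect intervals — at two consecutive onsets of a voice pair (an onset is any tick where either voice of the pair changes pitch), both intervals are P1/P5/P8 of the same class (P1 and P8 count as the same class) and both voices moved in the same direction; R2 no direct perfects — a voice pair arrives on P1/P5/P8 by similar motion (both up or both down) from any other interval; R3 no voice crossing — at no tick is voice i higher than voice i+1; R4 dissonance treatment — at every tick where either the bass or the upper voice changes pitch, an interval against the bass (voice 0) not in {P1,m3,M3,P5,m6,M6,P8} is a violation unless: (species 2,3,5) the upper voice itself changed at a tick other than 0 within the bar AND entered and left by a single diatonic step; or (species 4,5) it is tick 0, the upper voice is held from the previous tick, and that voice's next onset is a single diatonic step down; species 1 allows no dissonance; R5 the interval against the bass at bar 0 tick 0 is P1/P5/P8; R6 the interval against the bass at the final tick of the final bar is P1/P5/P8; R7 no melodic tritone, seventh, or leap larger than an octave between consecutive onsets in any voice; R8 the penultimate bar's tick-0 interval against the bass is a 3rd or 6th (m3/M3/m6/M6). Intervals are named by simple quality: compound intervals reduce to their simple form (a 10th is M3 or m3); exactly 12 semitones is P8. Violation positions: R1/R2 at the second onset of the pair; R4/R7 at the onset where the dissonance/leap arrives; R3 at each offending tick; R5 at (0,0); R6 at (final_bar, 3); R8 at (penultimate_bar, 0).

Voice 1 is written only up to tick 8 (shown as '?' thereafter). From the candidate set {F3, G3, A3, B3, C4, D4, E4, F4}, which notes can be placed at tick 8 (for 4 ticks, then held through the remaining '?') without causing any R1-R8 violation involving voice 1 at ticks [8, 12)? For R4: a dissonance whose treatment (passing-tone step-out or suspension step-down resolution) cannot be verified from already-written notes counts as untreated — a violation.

{A3, C4, F3}

F3: legal
G3: violates R4
A3: legal
B3: violates R4
C4: legal
D4: violates R2
E4: violates R2,R4
F4: violates R2,R3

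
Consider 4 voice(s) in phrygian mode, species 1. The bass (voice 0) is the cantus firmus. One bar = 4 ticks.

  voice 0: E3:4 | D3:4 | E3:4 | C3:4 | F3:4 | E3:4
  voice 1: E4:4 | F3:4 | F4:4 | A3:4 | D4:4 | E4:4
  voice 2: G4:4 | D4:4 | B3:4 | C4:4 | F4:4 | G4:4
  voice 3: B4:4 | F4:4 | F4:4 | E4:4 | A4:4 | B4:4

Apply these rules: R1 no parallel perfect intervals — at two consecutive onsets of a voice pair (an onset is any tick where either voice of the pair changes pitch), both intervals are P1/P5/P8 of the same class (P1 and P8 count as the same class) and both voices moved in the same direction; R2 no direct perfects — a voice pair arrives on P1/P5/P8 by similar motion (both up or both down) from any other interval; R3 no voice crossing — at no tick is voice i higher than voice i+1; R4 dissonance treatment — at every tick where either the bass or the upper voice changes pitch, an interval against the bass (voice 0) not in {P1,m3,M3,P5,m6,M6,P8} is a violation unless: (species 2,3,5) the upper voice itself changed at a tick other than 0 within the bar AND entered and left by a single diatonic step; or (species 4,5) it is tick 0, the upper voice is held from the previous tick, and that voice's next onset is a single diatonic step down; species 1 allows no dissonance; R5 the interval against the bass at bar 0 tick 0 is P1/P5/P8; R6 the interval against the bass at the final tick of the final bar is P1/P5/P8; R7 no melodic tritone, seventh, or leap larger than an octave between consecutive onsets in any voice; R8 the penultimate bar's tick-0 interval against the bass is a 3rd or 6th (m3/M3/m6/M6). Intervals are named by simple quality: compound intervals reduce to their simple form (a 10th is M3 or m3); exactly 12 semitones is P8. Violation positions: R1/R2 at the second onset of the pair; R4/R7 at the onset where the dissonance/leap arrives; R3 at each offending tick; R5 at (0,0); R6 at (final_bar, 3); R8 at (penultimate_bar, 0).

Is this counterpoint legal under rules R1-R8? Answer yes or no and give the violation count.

No (17 violations)

bar 0: v0=E3 v1=E4 v2=G4 v3=B4 (P5)
bar 1: v0=D3 v1=F3 v2=D4 v3=F4 (m3)
bar 2: v0=E3 v1=F4 v2=B3 v3=F4 (m2)
bar 3: v0=C3 v1=A3 v2=C4 v3=E4 (M3)
bar 4: v0=F3 v1=D4 v2=F4 v3=A4 (M3)
bar 5: v0=E3 v1=E4 v2=G4 v3=B4 (P5)
  R5 @ bar0.0: opens on m3
  R2 @ bar1.0: E3/G4 m3 -> D3/D4 P8 similar
  R2 @ bar1.0: E4/B4 P5 -> F3/F4 P8 similar
  R7 @ bar1.0: E4->F3 leap 11st
  R7 @ bar1.0: B4->F4 leap 6st
  R3 @ bar2.0: F4 above B3
  R4 @ bar2.0: E3/F4 m2 untreated
  R4 @ bar2.0: E3/F4 m2 untreated
  R3 @ bar2.1: F4 above B3
  R3 @ bar2.2: F4 above B3
  R3 @ bar2.3: F4 above B3
  R2 @ bar3.0: F4/F4 P1 -> A3/E4 P5 similar
  R1 @ bar4.0: C3/C4 P8 -> F3/F4 P8 similar
  R1 @ bar4.0: A3/E4 P5 -> D4/A4 P5 similar
  R8 @ bar4.0: penult P8 not 3rd/6th
  R1 @ bar5.0: D4/A4 P5 -> E4/B4 P5 similar
  R6 @ bar5.3: closes on m3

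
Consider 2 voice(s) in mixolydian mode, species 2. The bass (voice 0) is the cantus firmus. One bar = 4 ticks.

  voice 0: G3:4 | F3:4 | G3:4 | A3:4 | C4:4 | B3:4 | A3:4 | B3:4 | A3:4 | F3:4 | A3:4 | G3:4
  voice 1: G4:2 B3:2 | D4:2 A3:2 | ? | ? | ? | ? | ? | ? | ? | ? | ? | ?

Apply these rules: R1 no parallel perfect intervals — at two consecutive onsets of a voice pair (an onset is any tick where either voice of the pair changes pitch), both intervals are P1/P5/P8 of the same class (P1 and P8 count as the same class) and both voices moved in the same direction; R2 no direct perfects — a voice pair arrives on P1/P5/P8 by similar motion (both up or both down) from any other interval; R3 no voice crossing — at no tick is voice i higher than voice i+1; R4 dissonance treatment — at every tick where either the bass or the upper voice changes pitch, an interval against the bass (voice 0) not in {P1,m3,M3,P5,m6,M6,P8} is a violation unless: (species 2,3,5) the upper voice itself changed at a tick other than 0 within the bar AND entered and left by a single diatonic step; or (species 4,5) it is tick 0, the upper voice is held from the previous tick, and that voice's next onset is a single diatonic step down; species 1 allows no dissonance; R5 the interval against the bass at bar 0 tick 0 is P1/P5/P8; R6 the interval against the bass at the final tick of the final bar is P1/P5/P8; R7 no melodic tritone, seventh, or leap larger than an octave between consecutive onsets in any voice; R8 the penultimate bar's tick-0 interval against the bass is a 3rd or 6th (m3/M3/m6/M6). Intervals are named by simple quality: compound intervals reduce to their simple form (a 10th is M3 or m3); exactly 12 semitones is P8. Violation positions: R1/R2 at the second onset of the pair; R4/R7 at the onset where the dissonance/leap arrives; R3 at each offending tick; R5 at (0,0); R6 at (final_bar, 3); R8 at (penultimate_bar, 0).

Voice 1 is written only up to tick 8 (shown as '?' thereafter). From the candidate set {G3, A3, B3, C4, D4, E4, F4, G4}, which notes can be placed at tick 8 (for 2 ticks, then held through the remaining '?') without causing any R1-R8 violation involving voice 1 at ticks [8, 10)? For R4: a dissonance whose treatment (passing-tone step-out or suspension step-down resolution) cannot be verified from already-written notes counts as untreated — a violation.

{B3, E4, G3}

G3: legal
A3: violates R4
B3: legal
C4: violates R4
D4: violates R2
E4: legal
F4: violates R4
G4: violates R2,R7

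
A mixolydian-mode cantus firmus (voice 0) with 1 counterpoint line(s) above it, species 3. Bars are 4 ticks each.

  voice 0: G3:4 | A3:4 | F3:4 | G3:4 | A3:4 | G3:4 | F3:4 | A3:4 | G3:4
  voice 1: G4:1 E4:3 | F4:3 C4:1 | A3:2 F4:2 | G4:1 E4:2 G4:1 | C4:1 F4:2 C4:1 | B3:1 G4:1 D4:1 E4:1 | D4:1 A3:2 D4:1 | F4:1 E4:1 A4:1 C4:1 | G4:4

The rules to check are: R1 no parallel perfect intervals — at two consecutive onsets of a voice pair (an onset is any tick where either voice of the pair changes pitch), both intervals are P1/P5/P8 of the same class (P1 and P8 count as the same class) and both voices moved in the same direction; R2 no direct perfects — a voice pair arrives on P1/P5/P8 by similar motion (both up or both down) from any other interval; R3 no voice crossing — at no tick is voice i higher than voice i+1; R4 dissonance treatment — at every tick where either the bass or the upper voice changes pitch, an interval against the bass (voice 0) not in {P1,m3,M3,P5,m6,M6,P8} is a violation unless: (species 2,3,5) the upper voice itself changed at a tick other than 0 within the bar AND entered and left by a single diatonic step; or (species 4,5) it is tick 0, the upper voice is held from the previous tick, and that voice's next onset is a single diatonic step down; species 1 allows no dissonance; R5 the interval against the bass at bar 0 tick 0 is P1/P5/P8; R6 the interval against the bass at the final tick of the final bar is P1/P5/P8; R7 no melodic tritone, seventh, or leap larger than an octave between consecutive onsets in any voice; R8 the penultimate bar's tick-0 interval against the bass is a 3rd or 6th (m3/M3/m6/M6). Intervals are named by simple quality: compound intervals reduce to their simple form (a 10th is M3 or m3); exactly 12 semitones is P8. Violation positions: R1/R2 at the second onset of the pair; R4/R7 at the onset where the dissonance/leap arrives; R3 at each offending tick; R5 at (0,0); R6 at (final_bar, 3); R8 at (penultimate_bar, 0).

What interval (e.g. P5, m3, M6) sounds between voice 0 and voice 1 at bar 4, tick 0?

voice 0=A3 voice 1=C4 -> m3

m3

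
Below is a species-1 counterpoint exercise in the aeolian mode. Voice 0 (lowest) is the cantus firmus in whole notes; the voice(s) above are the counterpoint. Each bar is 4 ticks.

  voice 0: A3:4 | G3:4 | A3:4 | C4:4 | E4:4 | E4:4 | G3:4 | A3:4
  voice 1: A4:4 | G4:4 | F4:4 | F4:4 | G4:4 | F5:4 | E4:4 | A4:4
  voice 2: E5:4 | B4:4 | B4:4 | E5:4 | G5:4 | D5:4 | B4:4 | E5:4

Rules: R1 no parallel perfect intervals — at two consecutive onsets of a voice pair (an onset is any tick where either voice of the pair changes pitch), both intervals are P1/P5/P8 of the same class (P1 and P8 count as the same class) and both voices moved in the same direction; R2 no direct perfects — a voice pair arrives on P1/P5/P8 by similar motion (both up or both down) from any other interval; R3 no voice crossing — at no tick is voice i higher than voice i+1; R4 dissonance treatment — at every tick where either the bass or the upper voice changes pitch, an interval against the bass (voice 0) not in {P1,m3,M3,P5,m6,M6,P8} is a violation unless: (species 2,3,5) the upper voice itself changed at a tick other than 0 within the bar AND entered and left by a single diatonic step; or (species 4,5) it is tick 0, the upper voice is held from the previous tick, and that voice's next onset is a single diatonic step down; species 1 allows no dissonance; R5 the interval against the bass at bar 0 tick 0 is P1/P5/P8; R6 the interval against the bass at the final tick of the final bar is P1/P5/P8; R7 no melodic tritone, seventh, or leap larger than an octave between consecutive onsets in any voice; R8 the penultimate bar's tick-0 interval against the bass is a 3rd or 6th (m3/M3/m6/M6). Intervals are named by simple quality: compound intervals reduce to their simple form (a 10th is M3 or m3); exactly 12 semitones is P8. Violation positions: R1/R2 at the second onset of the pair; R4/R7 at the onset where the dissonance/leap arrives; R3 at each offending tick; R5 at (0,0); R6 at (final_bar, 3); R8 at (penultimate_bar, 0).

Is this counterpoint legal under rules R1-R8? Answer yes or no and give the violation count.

No (16 violations)

bar 0: v0=A3 v1=A4 v2=E5 (P5)
bar 1: v0=G3 v1=G4 v2=B4 (M3)
bar 2: v0=A3 v1=F4 v2=B4 (M2)
bar 3: v0=C4 v1=F4 v2=E5 (M3)
bar 4: v0=E4 v1=G4 v2=G5 (m3)
bar 5: v0=E4 v1=F5 v2=D5 (m7)
bar 6: v0=G3 v1=E4 v2=B4 (M3)
bar 7: v0=A3 v1=A4 v2=E5 (P5)
  R1 @ bar1.0: A3/A4 P8 -> G3/G4 P8 similar
  R4 @ bar2.0: A3/B4 M2 untreated
  R4 @ bar3.0: C4/F4 P4 untreated
  R2 @ bar4.0: F4/E5 M7 -> G4/G5 P8 similar
  R3 @ bar5.0: F5 above D5
  R4 @ bar5.0: E4/F5 m2 untreated
  R4 @ bar5.0: E4/D5 m7 untreated
  R7 @ bar5.0: G4->F5 leap 10st
  R3 @ bar5.1: F5 above D5
  R3 @ bar5.2: F5 above D5
  R3 @ bar5.3: F5 above D5
  R2 @ bar6.0: F5/D5 m3 -> E4/B4 P5 similar
  R7 @ bar6.0: F5->E4 leap 13st
  R1 @ bar7.0: E4/B4 P5 -> A4/E5 P5 similar
  R2 @ bar7.0: G3/E4 M6 -> A3/A4 P8 similar
  R2 @ bar7.0: G3/B4 M3 -> A3/E5 P5 similar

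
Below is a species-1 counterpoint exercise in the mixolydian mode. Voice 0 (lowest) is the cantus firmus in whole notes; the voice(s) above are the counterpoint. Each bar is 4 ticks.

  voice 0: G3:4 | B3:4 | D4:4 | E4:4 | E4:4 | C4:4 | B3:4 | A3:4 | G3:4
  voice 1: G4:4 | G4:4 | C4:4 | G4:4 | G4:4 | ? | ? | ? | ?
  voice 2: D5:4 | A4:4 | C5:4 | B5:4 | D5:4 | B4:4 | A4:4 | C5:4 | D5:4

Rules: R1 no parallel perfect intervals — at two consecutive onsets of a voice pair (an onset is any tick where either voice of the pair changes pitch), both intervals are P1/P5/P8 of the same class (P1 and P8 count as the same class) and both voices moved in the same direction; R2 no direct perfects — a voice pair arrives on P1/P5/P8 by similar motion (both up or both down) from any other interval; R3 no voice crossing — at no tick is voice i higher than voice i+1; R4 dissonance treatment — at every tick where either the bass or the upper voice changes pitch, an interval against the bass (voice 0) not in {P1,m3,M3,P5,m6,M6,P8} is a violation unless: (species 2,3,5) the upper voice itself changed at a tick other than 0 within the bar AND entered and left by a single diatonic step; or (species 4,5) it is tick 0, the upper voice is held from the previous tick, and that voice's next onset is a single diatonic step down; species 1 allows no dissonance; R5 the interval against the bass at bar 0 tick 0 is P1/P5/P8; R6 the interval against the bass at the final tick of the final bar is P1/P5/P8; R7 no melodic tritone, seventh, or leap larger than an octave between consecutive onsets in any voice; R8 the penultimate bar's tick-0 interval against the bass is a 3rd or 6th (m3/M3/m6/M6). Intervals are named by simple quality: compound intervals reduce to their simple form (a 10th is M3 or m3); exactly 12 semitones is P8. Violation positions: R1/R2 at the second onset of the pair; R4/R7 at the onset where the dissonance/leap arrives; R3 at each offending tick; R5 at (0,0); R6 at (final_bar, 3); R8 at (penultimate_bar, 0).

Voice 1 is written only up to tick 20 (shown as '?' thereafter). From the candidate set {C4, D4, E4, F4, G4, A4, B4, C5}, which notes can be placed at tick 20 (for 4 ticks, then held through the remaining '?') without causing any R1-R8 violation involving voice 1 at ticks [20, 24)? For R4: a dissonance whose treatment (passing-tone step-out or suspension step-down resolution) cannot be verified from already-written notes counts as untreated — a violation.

C4: violates R2
D4: violates R4
E4: violates R1
F4: violates R4
G4: legal
A4: legal
B4: violates R4
C5: violates R3

{A4, G4}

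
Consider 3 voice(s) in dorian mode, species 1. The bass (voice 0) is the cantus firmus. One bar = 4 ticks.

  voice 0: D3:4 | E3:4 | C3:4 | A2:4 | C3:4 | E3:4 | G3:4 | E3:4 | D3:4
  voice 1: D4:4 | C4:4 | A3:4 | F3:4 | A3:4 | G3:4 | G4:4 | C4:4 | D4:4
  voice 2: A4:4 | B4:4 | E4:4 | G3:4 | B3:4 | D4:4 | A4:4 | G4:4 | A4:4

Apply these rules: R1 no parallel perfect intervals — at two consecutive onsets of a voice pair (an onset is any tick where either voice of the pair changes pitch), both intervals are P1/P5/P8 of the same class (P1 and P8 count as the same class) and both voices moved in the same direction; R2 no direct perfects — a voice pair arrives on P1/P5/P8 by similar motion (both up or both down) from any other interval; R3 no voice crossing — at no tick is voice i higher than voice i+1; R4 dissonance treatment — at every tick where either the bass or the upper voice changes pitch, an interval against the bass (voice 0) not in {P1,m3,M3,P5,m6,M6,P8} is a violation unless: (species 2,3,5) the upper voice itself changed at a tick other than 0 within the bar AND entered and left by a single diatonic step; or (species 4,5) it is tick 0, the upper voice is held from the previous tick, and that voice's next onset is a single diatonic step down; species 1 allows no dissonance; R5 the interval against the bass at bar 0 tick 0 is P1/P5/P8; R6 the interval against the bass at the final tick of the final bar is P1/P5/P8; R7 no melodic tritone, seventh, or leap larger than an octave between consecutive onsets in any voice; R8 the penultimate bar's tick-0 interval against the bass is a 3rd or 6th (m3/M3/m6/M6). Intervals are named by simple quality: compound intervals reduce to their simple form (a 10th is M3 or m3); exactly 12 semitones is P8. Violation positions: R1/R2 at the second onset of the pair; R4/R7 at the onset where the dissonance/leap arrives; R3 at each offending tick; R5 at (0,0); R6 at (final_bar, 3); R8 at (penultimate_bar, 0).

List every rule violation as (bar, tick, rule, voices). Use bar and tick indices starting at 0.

(1, 0, R1, (0, 2))
(2, 0, R2, (1, 2))
(3, 0, R4, (0, 2))
(4, 0, R4, (0, 2))
(5, 0, R4, (0, 2))
(6, 0, R2, (0, 1))
(6, 0, R4, (0, 2))
(7, 0, R2, (1, 2))
(8, 0, R1, (1, 2))

bar 0: v0=D3 v1=D4 v2=A4 downbeat P5
bar 1: v0=E3 v1=C4 v2=B4 downbeat P5
bar 2: v0=C3 v1=A3 v2=E4 downbeat M3
bar 3: v0=A2 v1=F3 v2=G3 downbeat m7
bar 4: v0=C3 v1=A3 v2=B3 downbeat M7
bar 5: v0=E3 v1=G3 v2=D4 downbeat m7
bar 6: v0=G3 v1=G4 v2=A4 downbeat M2
bar 7: v0=E3 v1=C4 v2=G4 downbeat m3
bar 8: v0=D3 v1=D4 v2=A4 downbeat P5
  -> R1 @ bar 1 tick 0 v(0, 2): D3/A4 P5 -> E3/B4 P5 similar
  -> R2 @ bar 2 tick 0 v(1, 2): C4/B4 M7 -> A3/E4 P5 similar
  -> R4 @ bar 3 tick 0 v(0, 2): A2/G3 m7 untreated
  -> R4 @ bar 4 tick 0 v(0, 2): C3/B3 M7 untreated
  -> R4 @ bar 5 tick 0 v(0, 2): E3/D4 m7 untreated
  -> R2 @ bar 6 tick 0 v(0, 1): E3/G3 m3 -> G3/G4 P8 similar
  -> R4 @ bar 6 tick 0 v(0, 2): G3/A4 M2 untreated
  -> R2 @ bar 7 tick 0 v(1, 2): G4/A4 M2 -> C4/G4 P5 similar
  -> R1 @ bar 8 tick 0 v(1, 2): C4/G4 P5 -> D4/A4 P5 similar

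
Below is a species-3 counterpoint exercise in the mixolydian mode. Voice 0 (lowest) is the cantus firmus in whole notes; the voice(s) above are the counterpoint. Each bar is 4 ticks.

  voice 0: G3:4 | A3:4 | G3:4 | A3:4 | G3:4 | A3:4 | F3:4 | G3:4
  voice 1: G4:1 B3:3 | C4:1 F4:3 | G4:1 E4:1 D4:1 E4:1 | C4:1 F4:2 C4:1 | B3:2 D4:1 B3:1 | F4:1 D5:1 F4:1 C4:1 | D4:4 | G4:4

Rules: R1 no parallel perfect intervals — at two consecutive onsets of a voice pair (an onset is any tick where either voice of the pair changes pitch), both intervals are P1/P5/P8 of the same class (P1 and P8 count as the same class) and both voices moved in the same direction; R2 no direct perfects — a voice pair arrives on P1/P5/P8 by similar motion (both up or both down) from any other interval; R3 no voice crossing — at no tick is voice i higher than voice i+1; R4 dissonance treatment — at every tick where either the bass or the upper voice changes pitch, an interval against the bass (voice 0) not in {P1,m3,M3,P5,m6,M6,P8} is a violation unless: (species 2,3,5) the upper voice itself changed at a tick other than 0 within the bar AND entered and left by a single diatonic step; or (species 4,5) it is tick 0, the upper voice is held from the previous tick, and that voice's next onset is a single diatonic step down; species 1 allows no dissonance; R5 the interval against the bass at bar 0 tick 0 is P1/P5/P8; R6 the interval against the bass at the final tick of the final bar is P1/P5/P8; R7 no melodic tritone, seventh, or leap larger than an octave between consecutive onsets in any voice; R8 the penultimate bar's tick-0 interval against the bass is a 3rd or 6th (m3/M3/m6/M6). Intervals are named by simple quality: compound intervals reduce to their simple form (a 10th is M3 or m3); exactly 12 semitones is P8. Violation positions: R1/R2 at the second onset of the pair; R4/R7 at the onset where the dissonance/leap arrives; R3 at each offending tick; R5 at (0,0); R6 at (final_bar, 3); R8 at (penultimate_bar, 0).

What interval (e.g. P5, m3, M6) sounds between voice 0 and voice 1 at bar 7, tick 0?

voice 0=G3 voice 1=G4 -> P8

P8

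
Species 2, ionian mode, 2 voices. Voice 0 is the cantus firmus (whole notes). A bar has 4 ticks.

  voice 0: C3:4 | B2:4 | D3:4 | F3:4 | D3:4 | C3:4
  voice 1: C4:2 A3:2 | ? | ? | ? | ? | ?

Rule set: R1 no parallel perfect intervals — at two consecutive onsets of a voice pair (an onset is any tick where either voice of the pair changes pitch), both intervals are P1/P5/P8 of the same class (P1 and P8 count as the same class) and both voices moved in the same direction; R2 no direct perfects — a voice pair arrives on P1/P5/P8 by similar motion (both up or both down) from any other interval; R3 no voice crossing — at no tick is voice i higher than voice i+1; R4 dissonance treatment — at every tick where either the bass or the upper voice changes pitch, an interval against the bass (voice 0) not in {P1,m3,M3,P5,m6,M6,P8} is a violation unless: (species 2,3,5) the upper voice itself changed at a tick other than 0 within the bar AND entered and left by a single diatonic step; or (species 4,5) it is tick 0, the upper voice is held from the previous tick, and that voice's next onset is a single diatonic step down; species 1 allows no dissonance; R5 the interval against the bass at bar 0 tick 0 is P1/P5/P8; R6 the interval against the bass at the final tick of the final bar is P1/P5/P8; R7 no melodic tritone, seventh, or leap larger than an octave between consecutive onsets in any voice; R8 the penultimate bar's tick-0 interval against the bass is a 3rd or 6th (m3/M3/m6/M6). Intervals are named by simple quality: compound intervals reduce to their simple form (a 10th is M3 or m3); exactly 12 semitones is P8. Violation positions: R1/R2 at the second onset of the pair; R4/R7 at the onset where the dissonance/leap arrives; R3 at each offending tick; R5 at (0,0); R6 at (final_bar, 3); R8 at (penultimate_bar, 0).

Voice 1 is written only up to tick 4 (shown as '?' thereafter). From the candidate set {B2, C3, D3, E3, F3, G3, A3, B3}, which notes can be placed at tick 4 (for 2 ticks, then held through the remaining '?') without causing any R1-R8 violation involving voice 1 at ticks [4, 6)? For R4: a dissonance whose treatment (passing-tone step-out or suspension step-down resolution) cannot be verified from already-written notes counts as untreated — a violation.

B2: violates R2,R7
C3: violates R4
D3: legal
E3: violates R4
F3: violates R4
G3: legal
A3: violates R4
B3: legal

{B3, D3, G3}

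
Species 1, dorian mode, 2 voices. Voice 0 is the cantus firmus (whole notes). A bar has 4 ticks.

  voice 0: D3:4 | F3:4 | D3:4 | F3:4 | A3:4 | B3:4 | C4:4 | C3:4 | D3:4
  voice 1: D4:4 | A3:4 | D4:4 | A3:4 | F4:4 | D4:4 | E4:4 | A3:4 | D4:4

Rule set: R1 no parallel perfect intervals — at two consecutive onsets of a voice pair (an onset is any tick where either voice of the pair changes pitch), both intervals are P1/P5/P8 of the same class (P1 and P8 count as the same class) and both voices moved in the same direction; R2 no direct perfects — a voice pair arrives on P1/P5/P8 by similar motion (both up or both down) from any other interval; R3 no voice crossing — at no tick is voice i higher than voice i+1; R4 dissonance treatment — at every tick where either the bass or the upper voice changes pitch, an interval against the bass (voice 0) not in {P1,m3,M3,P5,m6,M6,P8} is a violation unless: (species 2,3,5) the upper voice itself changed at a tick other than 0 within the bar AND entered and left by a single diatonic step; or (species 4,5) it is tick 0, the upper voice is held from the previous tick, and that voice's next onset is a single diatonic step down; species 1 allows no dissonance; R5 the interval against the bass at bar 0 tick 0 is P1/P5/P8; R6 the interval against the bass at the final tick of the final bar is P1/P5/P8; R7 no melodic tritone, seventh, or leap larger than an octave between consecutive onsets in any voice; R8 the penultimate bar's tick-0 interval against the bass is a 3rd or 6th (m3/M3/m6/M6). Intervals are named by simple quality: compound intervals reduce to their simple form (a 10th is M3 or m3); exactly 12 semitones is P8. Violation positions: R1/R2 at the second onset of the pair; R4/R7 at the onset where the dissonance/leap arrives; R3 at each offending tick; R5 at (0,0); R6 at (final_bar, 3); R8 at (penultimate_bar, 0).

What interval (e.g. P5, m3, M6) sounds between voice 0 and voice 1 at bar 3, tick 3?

M3

voice 0=F3 voice 1=A3 -> M3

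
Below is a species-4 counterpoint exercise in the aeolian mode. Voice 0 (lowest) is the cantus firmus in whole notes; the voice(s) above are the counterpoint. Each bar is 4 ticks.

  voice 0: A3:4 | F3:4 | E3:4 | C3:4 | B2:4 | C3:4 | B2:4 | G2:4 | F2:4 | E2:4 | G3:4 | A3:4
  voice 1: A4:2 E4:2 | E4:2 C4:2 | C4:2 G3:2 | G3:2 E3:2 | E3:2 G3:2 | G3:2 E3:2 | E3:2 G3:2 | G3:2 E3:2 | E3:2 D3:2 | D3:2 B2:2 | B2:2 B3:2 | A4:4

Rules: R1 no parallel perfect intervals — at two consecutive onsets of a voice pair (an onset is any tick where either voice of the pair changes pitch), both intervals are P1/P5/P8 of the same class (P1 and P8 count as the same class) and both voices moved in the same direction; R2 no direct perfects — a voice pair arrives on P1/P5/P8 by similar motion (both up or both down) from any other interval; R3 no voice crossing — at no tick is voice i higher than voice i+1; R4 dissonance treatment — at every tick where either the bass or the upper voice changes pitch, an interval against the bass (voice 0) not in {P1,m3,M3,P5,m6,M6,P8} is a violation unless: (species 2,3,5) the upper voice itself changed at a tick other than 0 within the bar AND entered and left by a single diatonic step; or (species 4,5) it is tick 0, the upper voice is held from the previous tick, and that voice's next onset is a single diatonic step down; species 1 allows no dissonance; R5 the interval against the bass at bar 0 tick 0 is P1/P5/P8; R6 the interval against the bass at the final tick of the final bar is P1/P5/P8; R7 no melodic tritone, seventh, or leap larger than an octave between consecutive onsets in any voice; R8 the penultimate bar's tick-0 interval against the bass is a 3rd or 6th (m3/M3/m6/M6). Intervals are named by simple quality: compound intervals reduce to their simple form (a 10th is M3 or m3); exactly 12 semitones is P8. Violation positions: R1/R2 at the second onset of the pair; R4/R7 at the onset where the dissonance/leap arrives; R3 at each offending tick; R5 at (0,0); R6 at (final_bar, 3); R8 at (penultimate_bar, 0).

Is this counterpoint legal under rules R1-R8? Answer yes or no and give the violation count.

bar 0: v0=A3 v1=A4 (P8)
bar 1: v0=F3 v1=E4 (M7)
bar 2: v0=E3 v1=C4 (m6)
bar 3: v0=C3 v1=G3 (P5)
bar 4: v0=B2 v1=E3 (P4)
bar 5: v0=C3 v1=G3 (P5)
bar 6: v0=B2 v1=E3 (P4)
bar 7: v0=G2 v1=G3 (P8)
bar 8: v0=F2 v1=E3 (M7)
bar 9: v0=E2 v1=D3 (m7)
bar 10: v0=G3 v1=B2 (m6)
bar 11: v0=A3 v1=A4 (P8)
  R4 @ bar1.0: F3/E4 M7 untreated
  R4 @ bar4.0: B2/E3 P4 untreated
  R4 @ bar6.0: B2/E3 P4 untreated
  R4 @ bar9.0: E2/D3 m7 untreated
  R3 @ bar10.0: G3 above B2
  R7 @ bar10.0: E2->G3 leap 15st
  R3 @ bar10.1: G3 above B2
  R2 @ bar11.0: G3/B3 M3 -> A3/A4 P8 similar
  R7 @ bar11.0: B3->A4 leap 10st

No (9 violations)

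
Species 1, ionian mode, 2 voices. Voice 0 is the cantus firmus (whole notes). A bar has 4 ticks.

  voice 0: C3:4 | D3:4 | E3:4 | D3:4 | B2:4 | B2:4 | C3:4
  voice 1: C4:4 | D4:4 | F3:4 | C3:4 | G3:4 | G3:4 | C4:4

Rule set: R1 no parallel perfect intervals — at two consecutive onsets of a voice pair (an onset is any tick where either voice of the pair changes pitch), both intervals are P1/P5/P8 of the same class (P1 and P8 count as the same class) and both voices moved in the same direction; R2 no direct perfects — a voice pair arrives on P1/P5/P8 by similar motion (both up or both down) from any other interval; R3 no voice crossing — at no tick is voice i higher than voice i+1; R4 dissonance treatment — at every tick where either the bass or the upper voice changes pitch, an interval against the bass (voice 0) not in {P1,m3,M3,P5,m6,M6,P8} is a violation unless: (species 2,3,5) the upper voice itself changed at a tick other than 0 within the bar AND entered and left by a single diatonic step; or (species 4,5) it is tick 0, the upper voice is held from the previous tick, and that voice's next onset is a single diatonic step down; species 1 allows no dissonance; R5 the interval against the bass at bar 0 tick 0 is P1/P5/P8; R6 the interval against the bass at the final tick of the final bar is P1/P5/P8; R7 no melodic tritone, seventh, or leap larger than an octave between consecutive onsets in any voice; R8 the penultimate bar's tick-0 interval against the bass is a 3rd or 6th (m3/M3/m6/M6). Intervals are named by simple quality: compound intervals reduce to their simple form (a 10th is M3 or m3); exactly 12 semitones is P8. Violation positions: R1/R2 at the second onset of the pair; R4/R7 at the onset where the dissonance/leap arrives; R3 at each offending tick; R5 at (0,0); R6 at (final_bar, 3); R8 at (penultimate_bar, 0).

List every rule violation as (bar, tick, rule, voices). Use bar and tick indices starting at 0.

bar 0: v0=C3 v1=C4 downbeat P8
bar 1: v0=D3 v1=D4 downbeat P8
bar 2: v0=E3 v1=F3 downbeat m2
bar 3: v0=D3 v1=C3 downbeat M2
bar 4: v0=B2 v1=G3 downbeat m6
bar 5: v0=B2 v1=G3 downbeat m6
bar 6: v0=C3 v1=C4 downbeat P8
  -> R1 @ bar 1 tick 0 v(0, 1): C3/C4 P8 -> D3/D4 P8 similar
  -> R4 @ bar 2 tick 0 v(0, 1): E3/F3 m2 untreated
  -> R3 @ bar 3 tick 0 v(0, 1): D3 above C3
  -> R4 @ bar 3 tick 0 v(0, 1): D3/C3 M2 untreated
  -> R3 @ bar 3 tick 1 v(0, 1): D3 above C3
  -> R3 @ bar 3 tick 2 v(0, 1): D3 above C3
  -> R3 @ bar 3 tick 3 v(0, 1): D3 above C3
  -> R2 @ bar 6 tick 0 v(0, 1): B2/G3 m6 -> C3/C4 P8 similar

(1, 0, R1, (0, 1))
(2, 0, R4, (0, 1))
(3, 0, R3, (0, 1))
(3, 0, R4, (0, 1))
(3, 1, R3, (0, 1))
(3, 2, R3, (0, 1))
(3, 3, R3, (0, 1))
(6, 0, R2, (0, 1))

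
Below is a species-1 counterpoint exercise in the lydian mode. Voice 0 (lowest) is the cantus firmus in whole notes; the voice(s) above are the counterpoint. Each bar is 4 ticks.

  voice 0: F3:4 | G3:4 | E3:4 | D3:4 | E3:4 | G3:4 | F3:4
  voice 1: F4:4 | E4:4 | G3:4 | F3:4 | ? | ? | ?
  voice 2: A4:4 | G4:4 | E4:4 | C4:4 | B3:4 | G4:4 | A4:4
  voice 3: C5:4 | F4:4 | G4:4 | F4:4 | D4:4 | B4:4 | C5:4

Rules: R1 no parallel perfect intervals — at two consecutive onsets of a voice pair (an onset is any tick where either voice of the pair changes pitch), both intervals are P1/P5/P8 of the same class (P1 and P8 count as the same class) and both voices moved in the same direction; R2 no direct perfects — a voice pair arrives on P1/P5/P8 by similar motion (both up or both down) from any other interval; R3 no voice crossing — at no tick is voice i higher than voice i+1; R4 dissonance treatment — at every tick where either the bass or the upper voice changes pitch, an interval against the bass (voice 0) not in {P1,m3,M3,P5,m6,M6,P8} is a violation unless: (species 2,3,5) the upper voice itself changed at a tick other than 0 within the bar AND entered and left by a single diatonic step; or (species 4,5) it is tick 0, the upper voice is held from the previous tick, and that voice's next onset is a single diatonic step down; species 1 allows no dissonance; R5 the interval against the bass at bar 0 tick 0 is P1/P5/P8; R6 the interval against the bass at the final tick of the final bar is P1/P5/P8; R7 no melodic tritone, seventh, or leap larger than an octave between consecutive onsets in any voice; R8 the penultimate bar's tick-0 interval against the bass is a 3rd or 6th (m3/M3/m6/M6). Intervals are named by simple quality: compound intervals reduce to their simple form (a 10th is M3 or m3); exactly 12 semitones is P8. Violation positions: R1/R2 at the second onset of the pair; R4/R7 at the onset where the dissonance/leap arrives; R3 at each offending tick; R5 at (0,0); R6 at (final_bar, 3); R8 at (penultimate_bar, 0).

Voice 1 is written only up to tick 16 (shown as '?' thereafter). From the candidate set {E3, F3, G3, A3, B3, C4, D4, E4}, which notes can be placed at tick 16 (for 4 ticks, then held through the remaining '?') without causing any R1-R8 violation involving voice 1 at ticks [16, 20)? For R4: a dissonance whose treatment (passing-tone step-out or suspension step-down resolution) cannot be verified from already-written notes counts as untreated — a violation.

{G3}

E3: violates R1
F3: violates R4
G3: legal
A3: violates R4
B3: violates R2,R7
C4: violates R3
D4: violates R3,R4
E4: violates R2,R3,R7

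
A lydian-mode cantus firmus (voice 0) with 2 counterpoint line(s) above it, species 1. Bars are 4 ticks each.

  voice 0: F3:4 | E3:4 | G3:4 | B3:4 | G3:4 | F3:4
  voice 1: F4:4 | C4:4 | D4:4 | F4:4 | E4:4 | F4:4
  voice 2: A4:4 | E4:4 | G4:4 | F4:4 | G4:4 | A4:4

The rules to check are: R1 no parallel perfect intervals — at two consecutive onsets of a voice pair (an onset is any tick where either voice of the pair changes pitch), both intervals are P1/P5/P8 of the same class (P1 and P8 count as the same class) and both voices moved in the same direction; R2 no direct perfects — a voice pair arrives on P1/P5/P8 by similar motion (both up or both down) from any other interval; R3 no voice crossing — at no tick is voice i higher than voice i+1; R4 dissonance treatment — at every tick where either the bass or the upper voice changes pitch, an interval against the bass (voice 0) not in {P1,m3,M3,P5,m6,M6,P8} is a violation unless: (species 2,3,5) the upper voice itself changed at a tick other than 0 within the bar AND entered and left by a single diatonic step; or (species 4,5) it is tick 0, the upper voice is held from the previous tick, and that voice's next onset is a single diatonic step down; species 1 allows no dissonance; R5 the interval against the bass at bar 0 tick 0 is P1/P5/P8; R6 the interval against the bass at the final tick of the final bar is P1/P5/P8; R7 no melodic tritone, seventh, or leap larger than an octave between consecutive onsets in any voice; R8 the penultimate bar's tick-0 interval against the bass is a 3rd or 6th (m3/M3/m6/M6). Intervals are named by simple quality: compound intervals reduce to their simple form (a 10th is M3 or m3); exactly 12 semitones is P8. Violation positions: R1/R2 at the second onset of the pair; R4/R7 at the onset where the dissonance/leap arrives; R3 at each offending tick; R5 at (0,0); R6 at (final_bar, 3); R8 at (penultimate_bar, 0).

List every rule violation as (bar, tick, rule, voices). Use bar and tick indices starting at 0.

bar 0: v0=F3 v1=F4 v2=A4 downbeat M3
bar 1: v0=E3 v1=C4 v2=E4 downbeat P8
bar 2: v0=G3 v1=D4 v2=G4 downbeat P8
bar 3: v0=B3 v1=F4 v2=F4 downbeat TT
bar 4: v0=G3 v1=E4 v2=G4 downbeat P8
bar 5: v0=F3 v1=F4 v2=A4 downbeat M3
  -> R5 @ bar 0 tick 0 v(0, 2): opens on M3
  -> R2 @ bar 1 tick 0 v(0, 2): F3/A4 M3 -> E3/E4 P8 similar
  -> R1 @ bar 2 tick 0 v(0, 2): E3/E4 P8 -> G3/G4 P8 similar
  -> R2 @ bar 2 tick 0 v(0, 1): E3/C4 m6 -> G3/D4 P5 similar
  -> R4 @ bar 3 tick 0 v(0, 1): B3/F4 TT untreated
  -> R4 @ bar 3 tick 0 v(0, 2): B3/F4 TT untreated
  -> R8 @ bar 4 tick 0 v(0, 2): penult P8 not 3rd/6th
  -> R6 @ bar 5 tick 3 v(0, 2): closes on M3

(0, 0, R5, (0, 2))
(1, 0, R2, (0, 2))
(2, 0, R1, (0, 2))
(2, 0, R2, (0, 1))
(3, 0, R4, (0, 1))
(3, 0, R4, (0, 2))
(4, 0, R8, (0, 2))
(5, 3, R6, (0, 2))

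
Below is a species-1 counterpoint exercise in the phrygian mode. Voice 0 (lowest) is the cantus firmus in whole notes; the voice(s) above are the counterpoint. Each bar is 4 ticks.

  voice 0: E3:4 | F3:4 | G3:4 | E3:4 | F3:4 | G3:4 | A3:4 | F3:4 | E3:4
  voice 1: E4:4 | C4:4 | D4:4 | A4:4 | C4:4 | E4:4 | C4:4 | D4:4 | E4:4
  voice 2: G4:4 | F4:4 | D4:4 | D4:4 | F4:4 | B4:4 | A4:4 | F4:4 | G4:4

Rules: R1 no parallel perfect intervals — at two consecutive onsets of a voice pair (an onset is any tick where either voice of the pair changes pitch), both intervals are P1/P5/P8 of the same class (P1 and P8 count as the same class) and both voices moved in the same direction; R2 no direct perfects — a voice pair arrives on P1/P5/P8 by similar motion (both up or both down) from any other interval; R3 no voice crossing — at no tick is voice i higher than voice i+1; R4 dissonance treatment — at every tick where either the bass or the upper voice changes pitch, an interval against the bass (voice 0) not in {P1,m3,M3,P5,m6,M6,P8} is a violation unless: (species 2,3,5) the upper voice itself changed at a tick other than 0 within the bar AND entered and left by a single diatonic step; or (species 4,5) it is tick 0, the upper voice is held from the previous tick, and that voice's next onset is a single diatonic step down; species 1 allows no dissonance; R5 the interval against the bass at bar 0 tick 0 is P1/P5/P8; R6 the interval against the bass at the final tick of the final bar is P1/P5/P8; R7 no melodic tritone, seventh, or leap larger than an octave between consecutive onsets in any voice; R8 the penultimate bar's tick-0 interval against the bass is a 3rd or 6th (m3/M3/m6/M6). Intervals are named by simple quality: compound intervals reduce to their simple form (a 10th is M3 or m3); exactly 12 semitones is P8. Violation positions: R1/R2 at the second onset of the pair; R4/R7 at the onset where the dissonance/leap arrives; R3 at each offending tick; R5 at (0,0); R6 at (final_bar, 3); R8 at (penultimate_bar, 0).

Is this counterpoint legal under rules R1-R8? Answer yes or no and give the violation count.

No (14 violations)

bar 0: v0=E3 v1=E4 v2=G4 (m3)
bar 1: v0=F3 v1=C4 v2=F4 (P8)
bar 2: v0=G3 v1=D4 v2=D4 (P5)
bar 3: v0=E3 v1=A4 v2=D4 (m7)
bar 4: v0=F3 v1=C4 v2=F4 (P8)
bar 5: v0=G3 v1=E4 v2=B4 (M3)
bar 6: v0=A3 v1=C4 v2=A4 (P8)
bar 7: v0=F3 v1=D4 v2=F4 (P8)
bar 8: v0=E3 v1=E4 v2=G4 (m3)
  R5 @ bar0.0: opens on m3
  R1 @ bar2.0: F3/C4 P5 -> G3/D4 P5 similar
  R3 @ bar3.0: A4 above D4
  R4 @ bar3.0: E3/A4 P4 untreated
  R4 @ bar3.0: E3/D4 m7 untreated
  R3 @ bar3.1: A4 above D4
  R3 @ bar3.2: A4 above D4
  R3 @ bar3.3: A4 above D4
  R2 @ bar4.0: E3/D4 m7 -> F3/F4 P8 similar
  R2 @ bar5.0: C4/F4 P4 -> E4/B4 P5 similar
  R7 @ bar5.0: F4->B4 leap 6st
  R1 @ bar7.0: A3/A4 P8 -> F3/F4 P8 similar
  R8 @ bar7.0: penult P8 not 3rd/6th
  R6 @ bar8.3: closes on m3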